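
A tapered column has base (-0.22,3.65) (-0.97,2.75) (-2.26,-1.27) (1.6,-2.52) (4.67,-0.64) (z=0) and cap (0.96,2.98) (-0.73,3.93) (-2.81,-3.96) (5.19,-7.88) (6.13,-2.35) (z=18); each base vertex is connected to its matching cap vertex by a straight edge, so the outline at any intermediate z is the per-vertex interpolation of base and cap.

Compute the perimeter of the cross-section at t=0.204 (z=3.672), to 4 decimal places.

Cross-section at t=0.204: each vertex is (1-t)·p0[i] + t·p1[i].
  v1: (1-0.204)·(-0.22,3.65) + 0.204·(0.96,2.98) = (0.0207,3.5133)
  v2: (1-0.204)·(-0.97,2.75) + 0.204·(-0.73,3.93) = (-0.9210,2.9907)
  v3: (1-0.204)·(-2.26,-1.27) + 0.204·(-2.81,-3.96) = (-2.3722,-1.8188)
  v4: (1-0.204)·(1.6,-2.52) + 0.204·(5.19,-7.88) = (2.3324,-3.6134)
  v5: (1-0.204)·(4.67,-0.64) + 0.204·(6.13,-2.35) = (4.9678,-0.9888)
Perimeter = Σ |v_{i+1} − v_i|:
  edge 1→2: √(-0.9418² + -0.5226²) = 1.0770 (running 1.0770)
  edge 2→3: √(-1.4512² + -4.8095²) = 5.0236 (running 6.1007)
  edge 3→4: √(4.7046² + -1.7947²) = 5.0353 (running 11.1359)
  edge 4→5: √(2.6355² + 2.6246²) = 3.7194 (running 14.8554)
  edge 5→1: √(-4.9471² + 4.5022²) = 6.6891 (running 21.5444)
Perimeter = 21.5444

Perimeter at t=0.204: 21.5444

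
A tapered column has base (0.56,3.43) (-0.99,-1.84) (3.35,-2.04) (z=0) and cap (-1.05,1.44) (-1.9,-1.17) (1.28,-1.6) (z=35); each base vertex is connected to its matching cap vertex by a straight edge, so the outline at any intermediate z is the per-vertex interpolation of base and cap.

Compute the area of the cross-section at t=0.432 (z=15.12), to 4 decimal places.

Cross-section at t=0.432: each vertex is (1-t)·p0[i] + t·p1[i].
  v1: (1-0.432)·(0.56,3.43) + 0.432·(-1.05,1.44) = (-0.1355,2.5703)
  v2: (1-0.432)·(-0.99,-1.84) + 0.432·(-1.9,-1.17) = (-1.3831,-1.5506)
  v3: (1-0.432)·(3.35,-2.04) + 0.432·(1.28,-1.6) = (2.4558,-1.8499)
Shoelace sum Σ(x_i·y_{i+1} − x_{i+1}·y_i):
  i=1: -0.1355·-1.5506 − -1.3831·2.5703 = +3.7652 (running +3.7652)
  i=2: -1.3831·-1.8499 − 2.4558·-1.5506 = +6.3665 (running +10.1317)
  i=3: 2.4558·2.5703 − -0.1355·-1.8499 = +6.0614 (running +16.1930)
Area = |Σ|/2 = |16.1930|/2 = 8.0965

Area at t=0.432: 8.0965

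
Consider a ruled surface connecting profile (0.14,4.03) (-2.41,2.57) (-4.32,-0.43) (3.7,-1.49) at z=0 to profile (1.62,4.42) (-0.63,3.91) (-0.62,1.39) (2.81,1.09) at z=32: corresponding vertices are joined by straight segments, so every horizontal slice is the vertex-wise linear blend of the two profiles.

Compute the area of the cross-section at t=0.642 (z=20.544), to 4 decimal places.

Area at t=0.642: 12.7375

Cross-section at t=0.642: each vertex is (1-t)·p0[i] + t·p1[i].
  v1: (1-0.642)·(0.14,4.03) + 0.642·(1.62,4.42) = (1.0902,4.2804)
  v2: (1-0.642)·(-2.41,2.57) + 0.642·(-0.63,3.91) = (-1.2672,3.4303)
  v3: (1-0.642)·(-4.32,-0.43) + 0.642·(-0.62,1.39) = (-1.9446,0.7384)
  v4: (1-0.642)·(3.7,-1.49) + 0.642·(2.81,1.09) = (3.1286,0.1664)
Shoelace sum Σ(x_i·y_{i+1} − x_{i+1}·y_i):
  i=1: 1.0902·3.4303 − -1.2672·4.2804 = +9.1638 (running +9.1638)
  i=2: -1.2672·0.7384 − -1.9446·3.4303 = +5.7347 (running +14.8986)
  i=3: -1.9446·0.1664 − 3.1286·0.7384 = -2.6338 (running +12.2648)
  i=4: 3.1286·4.2804 − 1.0902·0.1664 = +13.2103 (running +25.4751)
Area = |Σ|/2 = |25.4751|/2 = 12.7375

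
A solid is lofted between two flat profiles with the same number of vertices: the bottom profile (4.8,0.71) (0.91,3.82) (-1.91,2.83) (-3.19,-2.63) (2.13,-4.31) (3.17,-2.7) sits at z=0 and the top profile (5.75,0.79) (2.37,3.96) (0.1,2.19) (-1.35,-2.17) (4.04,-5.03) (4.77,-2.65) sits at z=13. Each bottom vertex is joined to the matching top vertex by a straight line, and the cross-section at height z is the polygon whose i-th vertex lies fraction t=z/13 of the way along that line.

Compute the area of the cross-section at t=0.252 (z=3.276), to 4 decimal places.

Cross-section at t=0.252: each vertex is (1-t)·p0[i] + t·p1[i].
  v1: (1-0.252)·(4.8,0.71) + 0.252·(5.75,0.79) = (5.0394,0.7302)
  v2: (1-0.252)·(0.91,3.82) + 0.252·(2.37,3.96) = (1.2779,3.8553)
  v3: (1-0.252)·(-1.91,2.83) + 0.252·(0.1,2.19) = (-1.4035,2.6687)
  v4: (1-0.252)·(-3.19,-2.63) + 0.252·(-1.35,-2.17) = (-2.7263,-2.5141)
  v5: (1-0.252)·(2.13,-4.31) + 0.252·(4.04,-5.03) = (2.6113,-4.4914)
  v6: (1-0.252)·(3.17,-2.7) + 0.252·(4.77,-2.65) = (3.5732,-2.6874)
Shoelace sum Σ(x_i·y_{i+1} − x_{i+1}·y_i):
  i=1: 5.0394·3.8553 − 1.2779·0.7302 = +18.4952 (running +18.4952)
  i=2: 1.2779·2.6687 − -1.4035·3.8553 = +8.8212 (running +27.3164)
  i=3: -1.4035·-2.5141 − -2.7263·2.6687 = +10.8042 (running +38.1207)
  i=4: -2.7263·-4.4914 − 2.6113·-2.5141 = +18.8102 (running +56.9308)
  i=5: 2.6113·-2.6874 − 3.5732·-4.4914 = +9.0312 (running +65.9620)
  i=6: 3.5732·0.7302 − 5.0394·-2.6874 = +16.1519 (running +82.1139)
Area = |Σ|/2 = |82.1139|/2 = 41.0569

Area at t=0.252: 41.0569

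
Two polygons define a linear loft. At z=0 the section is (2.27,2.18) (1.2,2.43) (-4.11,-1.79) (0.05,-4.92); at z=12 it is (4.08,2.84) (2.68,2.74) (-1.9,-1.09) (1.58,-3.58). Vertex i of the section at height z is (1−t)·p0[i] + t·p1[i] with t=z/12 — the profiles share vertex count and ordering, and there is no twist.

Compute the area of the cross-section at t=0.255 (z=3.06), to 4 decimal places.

Cross-section at t=0.255: each vertex is (1-t)·p0[i] + t·p1[i].
  v1: (1-0.255)·(2.27,2.18) + 0.255·(4.08,2.84) = (2.7315,2.3483)
  v2: (1-0.255)·(1.2,2.43) + 0.255·(2.68,2.74) = (1.5774,2.5091)
  v3: (1-0.255)·(-4.11,-1.79) + 0.255·(-1.9,-1.09) = (-3.5465,-1.6115)
  v4: (1-0.255)·(0.05,-4.92) + 0.255·(1.58,-3.58) = (0.4402,-4.5783)
Shoelace sum Σ(x_i·y_{i+1} − x_{i+1}·y_i):
  i=1: 2.7315·2.5091 − 1.5774·2.3483 = +3.1494 (running +3.1494)
  i=2: 1.5774·-1.6115 − -3.5465·2.5091 = +6.3562 (running +9.5056)
  i=3: -3.5465·-4.5783 − 0.4402·-1.6115 = +16.9460 (running +26.4516)
  i=4: 0.4402·2.3483 − 2.7315·-4.5783 = +13.5395 (running +39.9911)
Area = |Σ|/2 = |39.9911|/2 = 19.9956

Area at t=0.255: 19.9956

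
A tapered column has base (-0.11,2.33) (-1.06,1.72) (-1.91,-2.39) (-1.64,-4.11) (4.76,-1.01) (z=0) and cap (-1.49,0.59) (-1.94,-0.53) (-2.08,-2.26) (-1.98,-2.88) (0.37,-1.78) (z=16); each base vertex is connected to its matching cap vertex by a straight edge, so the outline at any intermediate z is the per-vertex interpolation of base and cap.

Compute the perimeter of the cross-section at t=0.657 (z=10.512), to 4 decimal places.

Perimeter at t=0.657: 12.8184

Cross-section at t=0.657: each vertex is (1-t)·p0[i] + t·p1[i].
  v1: (1-0.657)·(-0.11,2.33) + 0.657·(-1.49,0.59) = (-1.0167,1.1868)
  v2: (1-0.657)·(-1.06,1.72) + 0.657·(-1.94,-0.53) = (-1.6382,0.2417)
  v3: (1-0.657)·(-1.91,-2.39) + 0.657·(-2.08,-2.26) = (-2.0217,-2.3046)
  v4: (1-0.657)·(-1.64,-4.11) + 0.657·(-1.98,-2.88) = (-1.8634,-3.3019)
  v5: (1-0.657)·(4.76,-1.01) + 0.657·(0.37,-1.78) = (1.8758,-1.5159)
Perimeter = Σ |v_{i+1} − v_i|:
  edge 1→2: √(-0.6215² + -0.9451²) = 1.1311 (running 1.1311)
  edge 2→3: √(-0.3835² + -2.5463²) = 2.5751 (running 3.7062)
  edge 3→4: √(0.1583² + -0.9973²) = 1.0098 (running 4.7160)
  edge 4→5: √(3.7391² + 1.7860²) = 4.1438 (running 8.8598)
  edge 5→1: √(-2.8924² + 2.7027²) = 3.9586 (running 12.8184)
Perimeter = 12.8184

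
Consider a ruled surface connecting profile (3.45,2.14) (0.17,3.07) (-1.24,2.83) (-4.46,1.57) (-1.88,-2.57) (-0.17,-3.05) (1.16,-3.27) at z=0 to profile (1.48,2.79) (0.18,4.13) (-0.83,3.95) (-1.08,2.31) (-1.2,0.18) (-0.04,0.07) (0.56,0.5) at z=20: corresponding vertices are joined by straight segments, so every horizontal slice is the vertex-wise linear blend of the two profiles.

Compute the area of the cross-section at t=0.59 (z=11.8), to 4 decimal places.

Cross-section at t=0.59: each vertex is (1-t)·p0[i] + t·p1[i].
  v1: (1-0.59)·(3.45,2.14) + 0.59·(1.48,2.79) = (2.2877,2.5235)
  v2: (1-0.59)·(0.17,3.07) + 0.59·(0.18,4.13) = (0.1759,3.6954)
  v3: (1-0.59)·(-1.24,2.83) + 0.59·(-0.83,3.95) = (-0.9981,3.4908)
  v4: (1-0.59)·(-4.46,1.57) + 0.59·(-1.08,2.31) = (-2.4658,2.0066)
  v5: (1-0.59)·(-1.88,-2.57) + 0.59·(-1.2,0.18) = (-1.4788,-0.9475)
  v6: (1-0.59)·(-0.17,-3.05) + 0.59·(-0.04,0.07) = (-0.0933,-1.2092)
  v7: (1-0.59)·(1.16,-3.27) + 0.59·(0.56,0.5) = (0.8060,-1.0457)
Shoelace sum Σ(x_i·y_{i+1} − x_{i+1}·y_i):
  i=1: 2.2877·3.6954 − 0.1759·2.5235 = +8.0101 (running +8.0101)
  i=2: 0.1759·3.4908 − -0.9981·3.6954 = +4.3024 (running +12.3125)
  i=3: -0.9981·2.0066 − -2.4658·3.4908 = +6.6048 (running +18.9173)
  i=4: -2.4658·-0.9475 − -1.4788·2.0066 = +5.3037 (running +24.2210)
  i=5: -1.4788·-1.2092 − -0.0933·-0.9475 = +1.6998 (running +25.9208)
  i=6: -0.0933·-1.0457 − 0.8060·-1.2092 = +1.0722 (running +26.9930)
  i=7: 0.8060·2.5235 − 2.2877·-1.0457 = +4.4262 (running +31.4192)
Area = |Σ|/2 = |31.4192|/2 = 15.7096

Area at t=0.59: 15.7096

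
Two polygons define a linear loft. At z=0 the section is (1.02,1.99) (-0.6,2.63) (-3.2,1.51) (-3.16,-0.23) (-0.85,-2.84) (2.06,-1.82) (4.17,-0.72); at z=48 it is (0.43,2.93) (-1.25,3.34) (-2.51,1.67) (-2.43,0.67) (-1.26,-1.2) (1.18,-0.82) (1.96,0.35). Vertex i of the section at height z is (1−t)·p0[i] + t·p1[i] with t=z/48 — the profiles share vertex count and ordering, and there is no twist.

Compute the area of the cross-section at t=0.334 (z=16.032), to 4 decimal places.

Area at t=0.334: 20.3810

Cross-section at t=0.334: each vertex is (1-t)·p0[i] + t·p1[i].
  v1: (1-0.334)·(1.02,1.99) + 0.334·(0.43,2.93) = (0.8229,2.3040)
  v2: (1-0.334)·(-0.6,2.63) + 0.334·(-1.25,3.34) = (-0.8171,2.8671)
  v3: (1-0.334)·(-3.2,1.51) + 0.334·(-2.51,1.67) = (-2.9695,1.5634)
  v4: (1-0.334)·(-3.16,-0.23) + 0.334·(-2.43,0.67) = (-2.9162,0.0706)
  v5: (1-0.334)·(-0.85,-2.84) + 0.334·(-1.26,-1.2) = (-0.9869,-2.2922)
  v6: (1-0.334)·(2.06,-1.82) + 0.334·(1.18,-0.82) = (1.7661,-1.4860)
  v7: (1-0.334)·(4.17,-0.72) + 0.334·(1.96,0.35) = (3.4319,-0.3626)
Shoelace sum Σ(x_i·y_{i+1} − x_{i+1}·y_i):
  i=1: 0.8229·2.8671 − -0.8171·2.3040 = +4.2420 (running +4.2420)
  i=2: -0.8171·1.5634 − -2.9695·2.8671 = +7.2366 (running +11.4786)
  i=3: -2.9695·0.0706 − -2.9162·1.5634 = +4.3496 (running +15.8283)
  i=4: -2.9162·-2.2922 − -0.9869·0.0706 = +6.7543 (running +22.5825)
  i=5: -0.9869·-1.4860 − 1.7661·-2.2922 = +5.5149 (running +28.0974)
  i=6: 1.7661·-0.3626 − 3.4319·-1.4860 = +4.4593 (running +32.5567)
  i=7: 3.4319·2.3040 − 0.8229·-0.3626 = +8.2053 (running +40.7620)
Area = |Σ|/2 = |40.7620|/2 = 20.3810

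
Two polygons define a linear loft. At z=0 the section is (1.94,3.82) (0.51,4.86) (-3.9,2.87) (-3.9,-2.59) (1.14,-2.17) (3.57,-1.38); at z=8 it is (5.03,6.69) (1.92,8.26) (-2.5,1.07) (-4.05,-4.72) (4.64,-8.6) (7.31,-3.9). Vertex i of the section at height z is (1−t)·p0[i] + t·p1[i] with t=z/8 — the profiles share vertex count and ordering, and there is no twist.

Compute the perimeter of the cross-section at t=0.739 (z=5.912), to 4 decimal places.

Cross-section at t=0.739: each vertex is (1-t)·p0[i] + t·p1[i].
  v1: (1-0.739)·(1.94,3.82) + 0.739·(5.03,6.69) = (4.2235,5.9409)
  v2: (1-0.739)·(0.51,4.86) + 0.739·(1.92,8.26) = (1.5520,7.3726)
  v3: (1-0.739)·(-3.9,2.87) + 0.739·(-2.5,1.07) = (-2.8654,1.5398)
  v4: (1-0.739)·(-3.9,-2.59) + 0.739·(-4.05,-4.72) = (-4.0108,-4.1641)
  v5: (1-0.739)·(1.14,-2.17) + 0.739·(4.64,-8.6) = (3.7265,-6.9218)
  v6: (1-0.739)·(3.57,-1.38) + 0.739·(7.31,-3.9) = (6.3339,-3.2423)
Perimeter = Σ |v_{i+1} − v_i|:
  edge 1→2: √(-2.6715² + 1.4317²) = 3.0310 (running 3.0310)
  edge 2→3: √(-4.4174² + -5.8328²) = 7.3168 (running 10.3477)
  edge 3→4: √(-1.1454² + -5.7039²) = 5.8177 (running 16.1655)
  edge 4→5: √(7.7373² + -2.7577²) = 8.2141 (running 24.3796)
  edge 5→6: √(2.6074² + 3.6795²) = 4.5097 (running 28.8892)
  edge 6→1: √(-2.1103² + 9.1832²) = 9.4226 (running 38.3118)
Perimeter = 38.3118

Perimeter at t=0.739: 38.3118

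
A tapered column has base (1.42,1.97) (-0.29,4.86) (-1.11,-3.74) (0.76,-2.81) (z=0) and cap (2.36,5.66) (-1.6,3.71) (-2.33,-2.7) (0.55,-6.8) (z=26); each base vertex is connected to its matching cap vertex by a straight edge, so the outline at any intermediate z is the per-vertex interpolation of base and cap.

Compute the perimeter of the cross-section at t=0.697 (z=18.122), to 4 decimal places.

Perimeter at t=0.697: 24.3070

Cross-section at t=0.697: each vertex is (1-t)·p0[i] + t·p1[i].
  v1: (1-0.697)·(1.42,1.97) + 0.697·(2.36,5.66) = (2.0752,4.5419)
  v2: (1-0.697)·(-0.29,4.86) + 0.697·(-1.6,3.71) = (-1.2031,4.0585)
  v3: (1-0.697)·(-1.11,-3.74) + 0.697·(-2.33,-2.7) = (-1.9603,-3.0151)
  v4: (1-0.697)·(0.76,-2.81) + 0.697·(0.55,-6.8) = (0.6136,-5.5910)
Perimeter = Σ |v_{i+1} − v_i|:
  edge 1→2: √(-3.2782² + -0.4835²) = 3.3137 (running 3.3137)
  edge 2→3: √(-0.7573² + -7.0736²) = 7.1140 (running 10.4277)
  edge 3→4: √(2.5740² + -2.5759²) = 3.6415 (running 14.0692)
  edge 4→1: √(1.4615² + 10.1330²) = 10.2378 (running 24.3070)
Perimeter = 24.3070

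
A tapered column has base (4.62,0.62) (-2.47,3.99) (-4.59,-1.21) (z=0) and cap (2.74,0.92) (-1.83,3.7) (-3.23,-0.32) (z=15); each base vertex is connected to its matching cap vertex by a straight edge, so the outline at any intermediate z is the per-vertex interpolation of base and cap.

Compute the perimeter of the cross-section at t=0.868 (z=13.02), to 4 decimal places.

Cross-section at t=0.868: each vertex is (1-t)·p0[i] + t·p1[i].
  v1: (1-0.868)·(4.62,0.62) + 0.868·(2.74,0.92) = (2.9882,0.8804)
  v2: (1-0.868)·(-2.47,3.99) + 0.868·(-1.83,3.7) = (-1.9145,3.7383)
  v3: (1-0.868)·(-4.59,-1.21) + 0.868·(-3.23,-0.32) = (-3.4095,-0.4375)
Perimeter = Σ |v_{i+1} − v_i|:
  edge 1→2: √(-4.9026² + 2.8579²) = 5.6748 (running 5.6748)
  edge 2→3: √(-1.4950² + -4.1758²) = 4.4353 (running 10.1101)
  edge 3→1: √(6.3977² + 1.3179²) = 6.5320 (running 16.6421)
Perimeter = 16.6421

Perimeter at t=0.868: 16.6421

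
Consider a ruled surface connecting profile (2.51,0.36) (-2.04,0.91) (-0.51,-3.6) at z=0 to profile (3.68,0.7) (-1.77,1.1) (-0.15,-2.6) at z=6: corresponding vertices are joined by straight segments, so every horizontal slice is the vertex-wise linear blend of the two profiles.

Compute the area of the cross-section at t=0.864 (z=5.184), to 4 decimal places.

Cross-section at t=0.864: each vertex is (1-t)·p0[i] + t·p1[i].
  v1: (1-0.864)·(2.51,0.36) + 0.864·(3.68,0.7) = (3.5209,0.6538)
  v2: (1-0.864)·(-2.04,0.91) + 0.864·(-1.77,1.1) = (-1.8067,1.0742)
  v3: (1-0.864)·(-0.51,-3.6) + 0.864·(-0.15,-2.6) = (-0.1990,-2.7360)
Shoelace sum Σ(x_i·y_{i+1} − x_{i+1}·y_i):
  i=1: 3.5209·1.0742 − -1.8067·0.6538 = +4.9631 (running +4.9631)
  i=2: -1.8067·-2.7360 − -0.1990·1.0742 = +5.1569 (running +10.1201)
  i=3: -0.1990·0.6538 − 3.5209·-2.7360 = +9.5031 (running +19.6231)
Area = |Σ|/2 = |19.6231|/2 = 9.8116

Area at t=0.864: 9.8116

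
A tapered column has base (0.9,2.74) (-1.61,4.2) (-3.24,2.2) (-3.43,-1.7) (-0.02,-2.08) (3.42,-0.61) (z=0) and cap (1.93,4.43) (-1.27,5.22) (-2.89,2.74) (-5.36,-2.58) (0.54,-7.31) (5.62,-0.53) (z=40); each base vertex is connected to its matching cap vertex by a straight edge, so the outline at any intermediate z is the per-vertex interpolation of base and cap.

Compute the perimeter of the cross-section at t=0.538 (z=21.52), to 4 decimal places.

Cross-section at t=0.538: each vertex is (1-t)·p0[i] + t·p1[i].
  v1: (1-0.538)·(0.9,2.74) + 0.538·(1.93,4.43) = (1.4541,3.6492)
  v2: (1-0.538)·(-1.61,4.2) + 0.538·(-1.27,5.22) = (-1.4271,4.7488)
  v3: (1-0.538)·(-3.24,2.2) + 0.538·(-2.89,2.74) = (-3.0517,2.4905)
  v4: (1-0.538)·(-3.43,-1.7) + 0.538·(-5.36,-2.58) = (-4.4683,-2.1734)
  v5: (1-0.538)·(-0.02,-2.08) + 0.538·(0.54,-7.31) = (0.2813,-4.8937)
  v6: (1-0.538)·(3.42,-0.61) + 0.538·(5.62,-0.53) = (4.6036,-0.5670)
Perimeter = Σ |v_{i+1} − v_i|:
  edge 1→2: √(-2.8812² + 1.0995²) = 3.0839 (running 3.0839)
  edge 2→3: √(-1.6246² + -2.2582²) = 2.7819 (running 5.8658)
  edge 3→4: √(-1.4166² + -4.6640²) = 4.8744 (running 10.7402)
  edge 4→5: √(4.7496² + -2.7203²) = 5.4735 (running 16.2136)
  edge 5→6: √(4.3223² + 4.3268²) = 6.1158 (running 22.3295)
  edge 6→1: √(-3.1495² + 4.2162²) = 5.2626 (running 27.5921)
Perimeter = 27.5921

Perimeter at t=0.538: 27.5921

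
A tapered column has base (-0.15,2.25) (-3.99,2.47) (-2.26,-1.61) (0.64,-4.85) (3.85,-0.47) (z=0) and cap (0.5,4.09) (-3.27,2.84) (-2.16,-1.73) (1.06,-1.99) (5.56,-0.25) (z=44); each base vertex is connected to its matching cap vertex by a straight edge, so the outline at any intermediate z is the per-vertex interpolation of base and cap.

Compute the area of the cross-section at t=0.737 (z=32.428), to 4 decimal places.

Area at t=0.737: 32.5537

Cross-section at t=0.737: each vertex is (1-t)·p0[i] + t·p1[i].
  v1: (1-0.737)·(-0.15,2.25) + 0.737·(0.5,4.09) = (0.3291,3.6061)
  v2: (1-0.737)·(-3.99,2.47) + 0.737·(-3.27,2.84) = (-3.4594,2.7427)
  v3: (1-0.737)·(-2.26,-1.61) + 0.737·(-2.16,-1.73) = (-2.1863,-1.6984)
  v4: (1-0.737)·(0.64,-4.85) + 0.737·(1.06,-1.99) = (0.9495,-2.7422)
  v5: (1-0.737)·(3.85,-0.47) + 0.737·(5.56,-0.25) = (5.1103,-0.3079)
Shoelace sum Σ(x_i·y_{i+1} − x_{i+1}·y_i):
  i=1: 0.3291·2.7427 − -3.4594·3.6061 = +13.3772 (running +13.3772)
  i=2: -3.4594·-1.6984 − -2.1863·2.7427 = +11.8719 (running +25.2491)
  i=3: -2.1863·-2.7422 − 0.9495·-1.6984 = +7.6080 (running +32.8570)
  i=4: 0.9495·-0.3079 − 5.1103·-2.7422 = +13.7210 (running +46.5780)
  i=5: 5.1103·3.6061 − 0.3291·-0.3079 = +18.5293 (running +65.1073)
Area = |Σ|/2 = |65.1073|/2 = 32.5537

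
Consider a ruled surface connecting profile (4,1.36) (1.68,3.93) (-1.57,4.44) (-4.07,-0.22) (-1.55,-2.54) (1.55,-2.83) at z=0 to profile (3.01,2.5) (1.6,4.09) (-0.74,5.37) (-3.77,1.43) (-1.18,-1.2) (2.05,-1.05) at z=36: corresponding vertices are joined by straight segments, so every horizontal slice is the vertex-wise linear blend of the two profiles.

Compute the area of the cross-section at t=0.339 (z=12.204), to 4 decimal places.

Area at t=0.339: 34.9105

Cross-section at t=0.339: each vertex is (1-t)·p0[i] + t·p1[i].
  v1: (1-0.339)·(4,1.36) + 0.339·(3.01,2.5) = (3.6644,1.7465)
  v2: (1-0.339)·(1.68,3.93) + 0.339·(1.6,4.09) = (1.6529,3.9842)
  v3: (1-0.339)·(-1.57,4.44) + 0.339·(-0.74,5.37) = (-1.2886,4.7553)
  v4: (1-0.339)·(-4.07,-0.22) + 0.339·(-3.77,1.43) = (-3.9683,0.3394)
  v5: (1-0.339)·(-1.55,-2.54) + 0.339·(-1.18,-1.2) = (-1.4246,-2.0857)
  v6: (1-0.339)·(1.55,-2.83) + 0.339·(2.05,-1.05) = (1.7195,-2.2266)
Shoelace sum Σ(x_i·y_{i+1} − x_{i+1}·y_i):
  i=1: 3.6644·3.9842 − 1.6529·1.7465 = +11.7131 (running +11.7131)
  i=2: 1.6529·4.7553 − -1.2886·3.9842 = +12.9941 (running +24.7072)
  i=3: -1.2886·0.3394 − -3.9683·4.7553 = +18.4330 (running +43.1403)
  i=4: -3.9683·-2.0857 − -1.4246·0.3394 = +8.7603 (running +51.9005)
  i=5: -1.4246·-2.2266 − 1.7195·-2.0857 = +6.7583 (running +58.6589)
  i=6: 1.7195·1.7465 − 3.6644·-2.2266 = +11.1621 (running +69.8210)
Area = |Σ|/2 = |69.8210|/2 = 34.9105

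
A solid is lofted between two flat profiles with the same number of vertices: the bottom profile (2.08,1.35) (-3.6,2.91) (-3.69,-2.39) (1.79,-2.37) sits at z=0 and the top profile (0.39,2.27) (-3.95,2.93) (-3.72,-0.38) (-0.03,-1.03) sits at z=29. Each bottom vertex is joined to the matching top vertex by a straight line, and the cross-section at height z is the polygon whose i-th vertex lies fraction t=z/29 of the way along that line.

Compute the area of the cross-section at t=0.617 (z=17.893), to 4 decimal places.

Cross-section at t=0.617: each vertex is (1-t)·p0[i] + t·p1[i].
  v1: (1-0.617)·(2.08,1.35) + 0.617·(0.39,2.27) = (1.0373,1.9176)
  v2: (1-0.617)·(-3.6,2.91) + 0.617·(-3.95,2.93) = (-3.8159,2.9223)
  v3: (1-0.617)·(-3.69,-2.39) + 0.617·(-3.72,-0.38) = (-3.7085,-1.1498)
  v4: (1-0.617)·(1.79,-2.37) + 0.617·(-0.03,-1.03) = (0.6671,-1.5432)
Shoelace sum Σ(x_i·y_{i+1} − x_{i+1}·y_i):
  i=1: 1.0373·2.9223 − -3.8159·1.9176 = +10.3489 (running +10.3489)
  i=2: -3.8159·-1.1498 − -3.7085·2.9223 = +15.2252 (running +25.5741)
  i=3: -3.7085·-1.5432 − 0.6671·-1.1498 = +6.4901 (running +32.0641)
  i=4: 0.6671·1.9176 − 1.0373·-1.5432 = +2.8799 (running +34.9441)
Area = |Σ|/2 = |34.9441|/2 = 17.4720

Area at t=0.617: 17.4720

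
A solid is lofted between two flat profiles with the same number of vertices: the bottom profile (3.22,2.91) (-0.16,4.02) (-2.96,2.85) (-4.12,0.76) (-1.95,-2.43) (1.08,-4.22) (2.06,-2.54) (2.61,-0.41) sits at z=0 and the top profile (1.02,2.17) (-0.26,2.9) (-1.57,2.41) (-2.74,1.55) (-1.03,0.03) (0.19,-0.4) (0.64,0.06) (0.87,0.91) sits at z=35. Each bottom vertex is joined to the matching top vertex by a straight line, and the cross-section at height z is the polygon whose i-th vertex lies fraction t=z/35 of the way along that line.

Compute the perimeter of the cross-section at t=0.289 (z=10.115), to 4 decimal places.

Cross-section at t=0.289: each vertex is (1-t)·p0[i] + t·p1[i].
  v1: (1-0.289)·(3.22,2.91) + 0.289·(1.02,2.17) = (2.5842,2.6961)
  v2: (1-0.289)·(-0.16,4.02) + 0.289·(-0.26,2.9) = (-0.1889,3.6963)
  v3: (1-0.289)·(-2.96,2.85) + 0.289·(-1.57,2.41) = (-2.5583,2.7228)
  v4: (1-0.289)·(-4.12,0.76) + 0.289·(-2.74,1.55) = (-3.7212,0.9883)
  v5: (1-0.289)·(-1.95,-2.43) + 0.289·(-1.03,0.03) = (-1.6841,-1.7191)
  v6: (1-0.289)·(1.08,-4.22) + 0.289·(0.19,-0.4) = (0.8228,-3.1160)
  v7: (1-0.289)·(2.06,-2.54) + 0.289·(0.64,0.06) = (1.6496,-1.7886)
  v8: (1-0.289)·(2.61,-0.41) + 0.289·(0.87,0.91) = (2.1071,-0.0285)
Perimeter = Σ |v_{i+1} − v_i|:
  edge 1→2: √(-2.7731² + 1.0002²) = 2.9480 (running 2.9480)
  edge 2→3: √(-2.3694² + -0.9735²) = 2.5616 (running 5.5095)
  edge 3→4: √(-1.1629² + -1.7345²) = 2.0883 (running 7.5978)
  edge 4→5: √(2.0371² + -2.7074²) = 3.3881 (running 10.9859)
  edge 5→6: √(2.5069² + -1.3970²) = 2.8699 (running 13.8558)
  edge 6→7: √(0.8268² + 1.3274²) = 1.5639 (running 15.4197)
  edge 7→8: √(0.4575² + 1.7601²) = 1.8186 (running 17.2382)
  edge 8→1: √(0.4771² + 2.7247²) = 2.7661 (running 20.0044)
Perimeter = 20.0044

Perimeter at t=0.289: 20.0044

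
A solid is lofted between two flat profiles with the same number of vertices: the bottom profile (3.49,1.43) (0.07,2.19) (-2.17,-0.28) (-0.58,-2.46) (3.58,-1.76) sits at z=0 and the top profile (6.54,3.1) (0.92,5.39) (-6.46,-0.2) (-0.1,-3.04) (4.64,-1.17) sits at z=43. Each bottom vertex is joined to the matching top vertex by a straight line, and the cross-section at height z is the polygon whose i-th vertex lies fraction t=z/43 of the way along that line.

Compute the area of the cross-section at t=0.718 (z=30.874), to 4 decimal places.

Cross-section at t=0.718: each vertex is (1-t)·p0[i] + t·p1[i].
  v1: (1-0.718)·(3.49,1.43) + 0.718·(6.54,3.1) = (5.6799,2.6291)
  v2: (1-0.718)·(0.07,2.19) + 0.718·(0.92,5.39) = (0.6803,4.4876)
  v3: (1-0.718)·(-2.17,-0.28) + 0.718·(-6.46,-0.2) = (-5.2502,-0.2226)
  v4: (1-0.718)·(-0.58,-2.46) + 0.718·(-0.1,-3.04) = (-0.2354,-2.8764)
  v5: (1-0.718)·(3.58,-1.76) + 0.718·(4.64,-1.17) = (4.3411,-1.3364)
Shoelace sum Σ(x_i·y_{i+1} − x_{i+1}·y_i):
  i=1: 5.6799·4.4876 − 0.6803·2.6291 = +23.7006 (running +23.7006)
  i=2: 0.6803·-0.2226 − -5.2502·4.4876 = +23.4095 (running +47.1100)
  i=3: -5.2502·-2.8764 − -0.2354·-0.2226 = +15.0496 (running +62.1596)
  i=4: -0.2354·-1.3364 − 4.3411·-2.8764 = +12.8014 (running +74.9610)
  i=5: 4.3411·2.6291 − 5.6799·-1.3364 = +19.0035 (running +93.9645)
Area = |Σ|/2 = |93.9645|/2 = 46.9822

Area at t=0.718: 46.9822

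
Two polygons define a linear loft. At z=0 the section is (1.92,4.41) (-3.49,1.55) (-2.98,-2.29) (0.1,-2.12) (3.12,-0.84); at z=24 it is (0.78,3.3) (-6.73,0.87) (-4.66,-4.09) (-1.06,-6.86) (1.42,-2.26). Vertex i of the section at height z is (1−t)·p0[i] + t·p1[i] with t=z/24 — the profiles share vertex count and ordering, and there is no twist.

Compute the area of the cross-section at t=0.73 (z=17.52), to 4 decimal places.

Cross-section at t=0.73: each vertex is (1-t)·p0[i] + t·p1[i].
  v1: (1-0.73)·(1.92,4.41) + 0.73·(0.78,3.3) = (1.0878,3.5997)
  v2: (1-0.73)·(-3.49,1.55) + 0.73·(-6.73,0.87) = (-5.8552,1.0536)
  v3: (1-0.73)·(-2.98,-2.29) + 0.73·(-4.66,-4.09) = (-4.2064,-3.6040)
  v4: (1-0.73)·(0.1,-2.12) + 0.73·(-1.06,-6.86) = (-0.7468,-5.5802)
  v5: (1-0.73)·(3.12,-0.84) + 0.73·(1.42,-2.26) = (1.8790,-1.8766)
Shoelace sum Σ(x_i·y_{i+1} − x_{i+1}·y_i):
  i=1: 1.0878·1.0536 − -5.8552·3.5997 = +22.2231 (running +22.2231)
  i=2: -5.8552·-3.6040 − -4.2064·1.0536 = +25.5340 (running +47.7571)
  i=3: -4.2064·-5.5802 − -0.7468·-3.6040 = +20.7811 (running +68.5382)
  i=4: -0.7468·-1.8766 − 1.8790·-5.5802 = +11.8866 (running +80.4248)
  i=5: 1.8790·3.5997 − 1.0878·-1.8766 = +8.8052 (running +89.2300)
Area = |Σ|/2 = |89.2300|/2 = 44.6150

Area at t=0.73: 44.6150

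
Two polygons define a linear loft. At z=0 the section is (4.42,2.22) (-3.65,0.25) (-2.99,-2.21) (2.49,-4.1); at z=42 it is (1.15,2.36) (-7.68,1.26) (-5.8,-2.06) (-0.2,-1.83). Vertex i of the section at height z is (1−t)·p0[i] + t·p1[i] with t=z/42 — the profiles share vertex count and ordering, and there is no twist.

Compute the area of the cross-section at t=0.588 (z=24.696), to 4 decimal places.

Cross-section at t=0.588: each vertex is (1-t)·p0[i] + t·p1[i].
  v1: (1-0.588)·(4.42,2.22) + 0.588·(1.15,2.36) = (2.4972,2.3023)
  v2: (1-0.588)·(-3.65,0.25) + 0.588·(-7.68,1.26) = (-6.0196,0.8439)
  v3: (1-0.588)·(-2.99,-2.21) + 0.588·(-5.8,-2.06) = (-4.6423,-2.1218)
  v4: (1-0.588)·(2.49,-4.1) + 0.588·(-0.2,-1.83) = (0.9083,-2.7652)
Shoelace sum Σ(x_i·y_{i+1} − x_{i+1}·y_i):
  i=1: 2.4972·0.8439 − -6.0196·2.3023 = +15.9665 (running +15.9665)
  i=2: -6.0196·-2.1218 − -4.6423·0.8439 = +16.6900 (running +32.6565)
  i=3: -4.6423·-2.7652 − 0.9083·-2.1218 = +14.7642 (running +47.4207)
  i=4: 0.9083·2.3023 − 2.4972·-2.7652 = +8.9966 (running +56.4173)
Area = |Σ|/2 = |56.4173|/2 = 28.2087

Area at t=0.588: 28.2087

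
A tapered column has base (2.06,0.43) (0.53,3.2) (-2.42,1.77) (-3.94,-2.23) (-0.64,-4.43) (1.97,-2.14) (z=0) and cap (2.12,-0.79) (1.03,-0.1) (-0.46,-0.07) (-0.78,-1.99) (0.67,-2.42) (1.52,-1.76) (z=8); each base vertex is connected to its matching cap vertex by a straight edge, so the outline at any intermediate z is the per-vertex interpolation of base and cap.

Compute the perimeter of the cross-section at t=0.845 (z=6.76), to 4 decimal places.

Perimeter at t=0.845: 10.2104

Cross-section at t=0.845: each vertex is (1-t)·p0[i] + t·p1[i].
  v1: (1-0.845)·(2.06,0.43) + 0.845·(2.12,-0.79) = (2.1107,-0.6009)
  v2: (1-0.845)·(0.53,3.2) + 0.845·(1.03,-0.1) = (0.9525,0.4115)
  v3: (1-0.845)·(-2.42,1.77) + 0.845·(-0.46,-0.07) = (-0.7638,0.2152)
  v4: (1-0.845)·(-3.94,-2.23) + 0.845·(-0.78,-1.99) = (-1.2698,-2.0272)
  v5: (1-0.845)·(-0.64,-4.43) + 0.845·(0.67,-2.42) = (0.4670,-2.7315)
  v6: (1-0.845)·(1.97,-2.14) + 0.845·(1.52,-1.76) = (1.5897,-1.8189)
Perimeter = Σ |v_{i+1} − v_i|:
  edge 1→2: √(-1.1582² + 1.0124²) = 1.5383 (running 1.5383)
  edge 2→3: √(-1.7163² + -0.1963²) = 1.7275 (running 3.2658)
  edge 3→4: √(-0.5060² + -2.2424²) = 2.2988 (running 5.5646)
  edge 4→5: √(1.7368² + -0.7043²) = 1.8741 (running 7.4387)
  edge 5→6: √(1.1228² + 0.9126²) = 1.4469 (running 8.8856)
  edge 6→1: √(0.5210² + 1.2180²) = 1.3247 (running 10.2104)
Perimeter = 10.2104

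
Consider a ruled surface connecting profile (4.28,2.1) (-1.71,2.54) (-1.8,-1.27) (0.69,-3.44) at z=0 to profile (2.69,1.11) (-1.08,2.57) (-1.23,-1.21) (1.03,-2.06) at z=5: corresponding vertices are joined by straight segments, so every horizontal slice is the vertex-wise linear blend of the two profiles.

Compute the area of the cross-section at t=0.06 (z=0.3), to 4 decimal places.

Cross-section at t=0.06: each vertex is (1-t)·p0[i] + t·p1[i].
  v1: (1-0.06)·(4.28,2.1) + 0.06·(2.69,1.11) = (4.1846,2.0406)
  v2: (1-0.06)·(-1.71,2.54) + 0.06·(-1.08,2.57) = (-1.6722,2.5418)
  v3: (1-0.06)·(-1.8,-1.27) + 0.06·(-1.23,-1.21) = (-1.7658,-1.2664)
  v4: (1-0.06)·(0.69,-3.44) + 0.06·(1.03,-2.06) = (0.7104,-3.3572)
Shoelace sum Σ(x_i·y_{i+1} − x_{i+1}·y_i):
  i=1: 4.1846·2.5418 − -1.6722·2.0406 = +14.0487 (running +14.0487)
  i=2: -1.6722·-1.2664 − -1.7658·2.5418 = +6.6060 (running +20.6547)
  i=3: -1.7658·-3.3572 − 0.7104·-1.2664 = +6.8278 (running +27.4825)
  i=4: 0.7104·2.0406 − 4.1846·-3.3572 = +15.4982 (running +42.9807)
Area = |Σ|/2 = |42.9807|/2 = 21.4903

Area at t=0.06: 21.4903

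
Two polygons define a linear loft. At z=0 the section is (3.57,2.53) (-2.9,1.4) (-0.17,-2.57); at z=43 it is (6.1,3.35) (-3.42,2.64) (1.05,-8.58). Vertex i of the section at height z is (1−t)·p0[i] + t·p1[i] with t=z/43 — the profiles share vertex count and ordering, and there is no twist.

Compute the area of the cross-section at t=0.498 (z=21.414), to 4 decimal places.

Area at t=0.498: 31.9358

Cross-section at t=0.498: each vertex is (1-t)·p0[i] + t·p1[i].
  v1: (1-0.498)·(3.57,2.53) + 0.498·(6.1,3.35) = (4.8299,2.9384)
  v2: (1-0.498)·(-2.9,1.4) + 0.498·(-3.42,2.64) = (-3.1590,2.0175)
  v3: (1-0.498)·(-0.17,-2.57) + 0.498·(1.05,-8.58) = (0.4376,-5.5630)
Shoelace sum Σ(x_i·y_{i+1} − x_{i+1}·y_i):
  i=1: 4.8299·2.0175 − -3.1590·2.9384 = +19.0267 (running +19.0267)
  i=2: -3.1590·-5.5630 − 0.4376·2.0175 = +16.6904 (running +35.7171)
  i=3: 0.4376·2.9384 − 4.8299·-5.5630 = +28.1546 (running +63.8717)
Area = |Σ|/2 = |63.8717|/2 = 31.9358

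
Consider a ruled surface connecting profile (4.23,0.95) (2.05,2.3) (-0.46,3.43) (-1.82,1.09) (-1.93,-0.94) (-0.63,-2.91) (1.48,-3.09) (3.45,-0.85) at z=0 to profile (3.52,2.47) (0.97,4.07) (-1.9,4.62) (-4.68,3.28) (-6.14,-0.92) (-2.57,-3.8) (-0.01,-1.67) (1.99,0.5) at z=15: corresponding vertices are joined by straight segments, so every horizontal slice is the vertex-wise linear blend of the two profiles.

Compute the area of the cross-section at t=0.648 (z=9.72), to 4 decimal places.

Area at t=0.648: 39.2319

Cross-section at t=0.648: each vertex is (1-t)·p0[i] + t·p1[i].
  v1: (1-0.648)·(4.23,0.95) + 0.648·(3.52,2.47) = (3.7699,1.9350)
  v2: (1-0.648)·(2.05,2.3) + 0.648·(0.97,4.07) = (1.3502,3.4470)
  v3: (1-0.648)·(-0.46,3.43) + 0.648·(-1.9,4.62) = (-1.3931,4.2011)
  v4: (1-0.648)·(-1.82,1.09) + 0.648·(-4.68,3.28) = (-3.6733,2.5091)
  v5: (1-0.648)·(-1.93,-0.94) + 0.648·(-6.14,-0.92) = (-4.6581,-0.9270)
  v6: (1-0.648)·(-0.63,-2.91) + 0.648·(-2.57,-3.8) = (-1.8871,-3.4867)
  v7: (1-0.648)·(1.48,-3.09) + 0.648·(-0.01,-1.67) = (0.5145,-2.1698)
  v8: (1-0.648)·(3.45,-0.85) + 0.648·(1.99,0.5) = (2.5039,0.0248)
Shoelace sum Σ(x_i·y_{i+1} − x_{i+1}·y_i):
  i=1: 3.7699·3.4470 − 1.3502·1.9350 = +10.3823 (running +10.3823)
  i=2: 1.3502·4.2011 − -1.3931·3.4470 = +10.4742 (running +20.8565)
  i=3: -1.3931·2.5091 − -3.6733·4.2011 = +11.9364 (running +32.7929)
  i=4: -3.6733·-0.9270 − -4.6581·2.5091 = +15.0930 (running +47.8858)
  i=5: -4.6581·-3.4867 − -1.8871·-0.9270 = +14.4920 (running +62.3778)
  i=6: -1.8871·-2.1698 − 0.5145·-3.4867 = +5.8886 (running +68.2664)
  i=7: 0.5145·0.0248 − 2.5039·-2.1698 = +5.4459 (running +73.7123)
  i=8: 2.5039·1.9350 − 3.7699·0.0248 = +4.7515 (running +78.4638)
Area = |Σ|/2 = |78.4638|/2 = 39.2319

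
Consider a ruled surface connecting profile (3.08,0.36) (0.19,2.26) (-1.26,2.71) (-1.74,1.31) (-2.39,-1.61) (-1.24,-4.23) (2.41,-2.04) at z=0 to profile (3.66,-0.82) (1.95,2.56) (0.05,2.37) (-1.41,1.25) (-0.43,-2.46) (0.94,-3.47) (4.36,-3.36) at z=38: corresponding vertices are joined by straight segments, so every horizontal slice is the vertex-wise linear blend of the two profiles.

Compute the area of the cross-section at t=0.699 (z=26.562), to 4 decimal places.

Area at t=0.699: 23.8151

Cross-section at t=0.699: each vertex is (1-t)·p0[i] + t·p1[i].
  v1: (1-0.699)·(3.08,0.36) + 0.699·(3.66,-0.82) = (3.4854,-0.4648)
  v2: (1-0.699)·(0.19,2.26) + 0.699·(1.95,2.56) = (1.4202,2.4697)
  v3: (1-0.699)·(-1.26,2.71) + 0.699·(0.05,2.37) = (-0.3443,2.4723)
  v4: (1-0.699)·(-1.74,1.31) + 0.699·(-1.41,1.25) = (-1.5093,1.2681)
  v5: (1-0.699)·(-2.39,-1.61) + 0.699·(-0.43,-2.46) = (-1.0200,-2.2041)
  v6: (1-0.699)·(-1.24,-4.23) + 0.699·(0.94,-3.47) = (0.2838,-3.6988)
  v7: (1-0.699)·(2.41,-2.04) + 0.699·(4.36,-3.36) = (3.7731,-2.9627)
Shoelace sum Σ(x_i·y_{i+1} − x_{i+1}·y_i):
  i=1: 3.4854·2.4697 − 1.4202·-0.4648 = +9.2681 (running +9.2681)
  i=2: 1.4202·2.4723 − -0.3443·2.4697 = +4.3617 (running +13.6298)
  i=3: -0.3443·1.2681 − -1.5093·2.4723 = +3.2950 (running +16.9247)
  i=4: -1.5093·-2.2041 − -1.0200·1.2681 = +4.6202 (running +21.5449)
  i=5: -1.0200·-3.6988 − 0.2838·-2.2041 = +4.3982 (running +25.9431)
  i=6: 0.2838·-2.9627 − 3.7731·-3.6988 = +13.1147 (running +39.0578)
  i=7: 3.7731·-0.4648 − 3.4854·-2.9627 = +8.5724 (running +47.6302)
Area = |Σ|/2 = |47.6302|/2 = 23.8151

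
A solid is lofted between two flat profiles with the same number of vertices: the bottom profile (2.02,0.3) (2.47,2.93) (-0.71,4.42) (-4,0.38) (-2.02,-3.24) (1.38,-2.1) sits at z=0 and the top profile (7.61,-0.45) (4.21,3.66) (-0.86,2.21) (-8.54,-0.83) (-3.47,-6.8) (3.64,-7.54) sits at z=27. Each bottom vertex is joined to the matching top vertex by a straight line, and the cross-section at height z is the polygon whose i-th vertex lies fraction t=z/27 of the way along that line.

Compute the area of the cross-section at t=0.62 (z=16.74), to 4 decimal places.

Cross-section at t=0.62: each vertex is (1-t)·p0[i] + t·p1[i].
  v1: (1-0.62)·(2.02,0.3) + 0.62·(7.61,-0.45) = (5.4858,-0.1650)
  v2: (1-0.62)·(2.47,2.93) + 0.62·(4.21,3.66) = (3.5488,3.3826)
  v3: (1-0.62)·(-0.71,4.42) + 0.62·(-0.86,2.21) = (-0.8030,3.0498)
  v4: (1-0.62)·(-4,0.38) + 0.62·(-8.54,-0.83) = (-6.8148,-0.3702)
  v5: (1-0.62)·(-2.02,-3.24) + 0.62·(-3.47,-6.8) = (-2.9190,-5.4472)
  v6: (1-0.62)·(1.38,-2.1) + 0.62·(3.64,-7.54) = (2.7812,-5.4728)
Shoelace sum Σ(x_i·y_{i+1} − x_{i+1}·y_i):
  i=1: 5.4858·3.3826 − 3.5488·-0.1650 = +19.1418 (running +19.1418)
  i=2: 3.5488·3.0498 − -0.8030·3.3826 = +13.5394 (running +32.6812)
  i=3: -0.8030·-0.3702 − -6.8148·3.0498 = +21.0810 (running +53.7622)
  i=4: -6.8148·-5.4472 − -2.9190·-0.3702 = +36.0410 (running +89.8032)
  i=5: -2.9190·-5.4728 − 2.7812·-5.4472 = +31.1249 (running +120.9280)
  i=6: 2.7812·-0.1650 − 5.4858·-5.4728 = +29.5638 (running +150.4918)
Area = |Σ|/2 = |150.4918|/2 = 75.2459

Area at t=0.62: 75.2459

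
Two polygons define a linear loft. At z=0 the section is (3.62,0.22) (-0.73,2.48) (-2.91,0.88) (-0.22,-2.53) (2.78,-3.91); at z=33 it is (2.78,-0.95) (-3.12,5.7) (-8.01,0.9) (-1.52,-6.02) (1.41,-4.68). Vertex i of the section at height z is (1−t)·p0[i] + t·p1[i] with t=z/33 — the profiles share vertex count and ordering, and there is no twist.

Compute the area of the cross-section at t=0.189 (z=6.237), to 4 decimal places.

Cross-section at t=0.189: each vertex is (1-t)·p0[i] + t·p1[i].
  v1: (1-0.189)·(3.62,0.22) + 0.189·(2.78,-0.95) = (3.4612,-0.0011)
  v2: (1-0.189)·(-0.73,2.48) + 0.189·(-3.12,5.7) = (-1.1817,3.0886)
  v3: (1-0.189)·(-2.91,0.88) + 0.189·(-8.01,0.9) = (-3.8739,0.8838)
  v4: (1-0.189)·(-0.22,-2.53) + 0.189·(-1.52,-6.02) = (-0.4657,-3.1896)
  v5: (1-0.189)·(2.78,-3.91) + 0.189·(1.41,-4.68) = (2.5211,-4.0555)
Shoelace sum Σ(x_i·y_{i+1} − x_{i+1}·y_i):
  i=1: 3.4612·3.0886 − -1.1817·-0.0011 = +10.6890 (running +10.6890)
  i=2: -1.1817·0.8838 − -3.8739·3.0886 = +10.9205 (running +21.6095)
  i=3: -3.8739·-3.1896 − -0.4657·0.8838 = +12.7678 (running +34.3773)
  i=4: -0.4657·-4.0555 − 2.5211·-3.1896 = +9.9299 (running +44.3072)
  i=5: 2.5211·-0.0011 − 3.4612·-4.0555 = +14.0343 (running +58.3415)
Area = |Σ|/2 = |58.3415|/2 = 29.1707

Area at t=0.189: 29.1707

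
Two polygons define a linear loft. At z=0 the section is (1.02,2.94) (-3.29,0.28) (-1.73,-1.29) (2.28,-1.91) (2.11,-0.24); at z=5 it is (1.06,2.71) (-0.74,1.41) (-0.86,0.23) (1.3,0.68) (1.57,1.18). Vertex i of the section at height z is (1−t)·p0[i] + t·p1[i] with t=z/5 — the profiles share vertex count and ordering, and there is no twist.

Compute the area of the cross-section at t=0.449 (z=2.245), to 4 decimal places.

Area at t=0.449: 9.1951

Cross-section at t=0.449: each vertex is (1-t)·p0[i] + t·p1[i].
  v1: (1-0.449)·(1.02,2.94) + 0.449·(1.06,2.71) = (1.0380,2.8367)
  v2: (1-0.449)·(-3.29,0.28) + 0.449·(-0.74,1.41) = (-2.1450,0.7874)
  v3: (1-0.449)·(-1.73,-1.29) + 0.449·(-0.86,0.23) = (-1.3394,-0.6075)
  v4: (1-0.449)·(2.28,-1.91) + 0.449·(1.3,0.68) = (1.8400,-0.7471)
  v5: (1-0.449)·(2.11,-0.24) + 0.449·(1.57,1.18) = (1.8675,0.3976)
Shoelace sum Σ(x_i·y_{i+1} − x_{i+1}·y_i):
  i=1: 1.0380·0.7874 − -2.1450·2.8367 = +6.9022 (running +6.9022)
  i=2: -2.1450·-0.6075 − -1.3394·0.7874 = +2.3577 (running +9.2599)
  i=3: -1.3394·-0.7471 − 1.8400·-0.6075 = +2.1185 (running +11.3784)
  i=4: 1.8400·0.3976 − 1.8675·-0.7471 = +2.1268 (running +13.5051)
  i=5: 1.8675·2.8367 − 1.0380·0.3976 = +4.8850 (running +18.3902)
Area = |Σ|/2 = |18.3902|/2 = 9.1951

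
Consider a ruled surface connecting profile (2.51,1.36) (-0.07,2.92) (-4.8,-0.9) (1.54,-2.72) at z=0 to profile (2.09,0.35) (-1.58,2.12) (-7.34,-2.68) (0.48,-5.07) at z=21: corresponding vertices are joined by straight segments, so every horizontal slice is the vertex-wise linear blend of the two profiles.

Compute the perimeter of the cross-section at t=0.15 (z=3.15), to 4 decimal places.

Perimeter at t=0.15: 20.7090

Cross-section at t=0.15: each vertex is (1-t)·p0[i] + t·p1[i].
  v1: (1-0.15)·(2.51,1.36) + 0.15·(2.09,0.35) = (2.4470,1.2085)
  v2: (1-0.15)·(-0.07,2.92) + 0.15·(-1.58,2.12) = (-0.2965,2.8000)
  v3: (1-0.15)·(-4.8,-0.9) + 0.15·(-7.34,-2.68) = (-5.1810,-1.1670)
  v4: (1-0.15)·(1.54,-2.72) + 0.15·(0.48,-5.07) = (1.3810,-3.0725)
Perimeter = Σ |v_{i+1} − v_i|:
  edge 1→2: √(-2.7435² + 1.5915²) = 3.1717 (running 3.1717)
  edge 2→3: √(-4.8845² + -3.9670²) = 6.2925 (running 9.4642)
  edge 3→4: √(6.5620² + -1.9055²) = 6.8331 (running 16.2973)
  edge 4→1: √(1.0660² + 4.2810²) = 4.4117 (running 20.7090)
Perimeter = 20.7090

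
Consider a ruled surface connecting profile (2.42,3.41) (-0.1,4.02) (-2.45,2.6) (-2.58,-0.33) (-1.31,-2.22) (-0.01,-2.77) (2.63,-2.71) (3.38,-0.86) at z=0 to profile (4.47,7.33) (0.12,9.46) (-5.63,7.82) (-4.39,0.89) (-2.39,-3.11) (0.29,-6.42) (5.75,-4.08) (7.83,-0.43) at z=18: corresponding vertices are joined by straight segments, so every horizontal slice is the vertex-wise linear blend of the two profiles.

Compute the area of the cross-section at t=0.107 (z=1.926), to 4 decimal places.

Area at t=0.107: 39.9363

Cross-section at t=0.107: each vertex is (1-t)·p0[i] + t·p1[i].
  v1: (1-0.107)·(2.42,3.41) + 0.107·(4.47,7.33) = (2.6393,3.8294)
  v2: (1-0.107)·(-0.1,4.02) + 0.107·(0.12,9.46) = (-0.0765,4.6021)
  v3: (1-0.107)·(-2.45,2.6) + 0.107·(-5.63,7.82) = (-2.7903,3.1585)
  v4: (1-0.107)·(-2.58,-0.33) + 0.107·(-4.39,0.89) = (-2.7737,-0.1995)
  v5: (1-0.107)·(-1.31,-2.22) + 0.107·(-2.39,-3.11) = (-1.4256,-2.3152)
  v6: (1-0.107)·(-0.01,-2.77) + 0.107·(0.29,-6.42) = (0.0221,-3.1605)
  v7: (1-0.107)·(2.63,-2.71) + 0.107·(5.75,-4.08) = (2.9638,-2.8566)
  v8: (1-0.107)·(3.38,-0.86) + 0.107·(7.83,-0.43) = (3.8561,-0.8140)
Shoelace sum Σ(x_i·y_{i+1} − x_{i+1}·y_i):
  i=1: 2.6393·4.6021 − -0.0765·3.8294 = +12.4393 (running +12.4393)
  i=2: -0.0765·3.1585 − -2.7903·4.6021 = +12.5995 (running +25.0388)
  i=3: -2.7903·-0.1995 − -2.7737·3.1585 = +9.3173 (running +34.3561)
  i=4: -2.7737·-2.3152 − -1.4256·-0.1995 = +6.1373 (running +40.4934)
  i=5: -1.4256·-3.1605 − 0.0221·-2.3152 = +4.5567 (running +45.0502)
  i=6: 0.0221·-2.8566 − 2.9638·-3.1605 = +9.3042 (running +54.3544)
  i=7: 2.9638·-0.8140 − 3.8561·-2.8566 = +8.6029 (running +62.9573)
  i=8: 3.8561·3.8294 − 2.6393·-0.8140 = +16.9153 (running +79.8726)
Area = |Σ|/2 = |79.8726|/2 = 39.9363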